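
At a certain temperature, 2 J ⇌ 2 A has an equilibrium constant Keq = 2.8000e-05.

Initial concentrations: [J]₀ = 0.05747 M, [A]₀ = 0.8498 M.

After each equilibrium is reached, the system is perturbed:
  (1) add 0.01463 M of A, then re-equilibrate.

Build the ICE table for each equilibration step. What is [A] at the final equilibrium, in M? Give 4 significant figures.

[A]_eq = 0.004853 M

Q₀ = 218.7 vs Keq = 2.8000e-05 ⇒ Q>K, reverse
Step 1:
                  J         A
  init      0.05747    0.8498
  Δ           0.845    -0.845
  eq         0.9025  0.004776
  solve Keq expr → x = -0.4225; check Q = 2.8000e-05
Then add 0.01463 M of A.
Step 2:
                  J         A
  init       0.9025   0.01941
  Δ         0.01455  -0.01455
  eq          0.917  0.004853
  solve Keq expr → x = -0.007276; check Q = 2.8000e-05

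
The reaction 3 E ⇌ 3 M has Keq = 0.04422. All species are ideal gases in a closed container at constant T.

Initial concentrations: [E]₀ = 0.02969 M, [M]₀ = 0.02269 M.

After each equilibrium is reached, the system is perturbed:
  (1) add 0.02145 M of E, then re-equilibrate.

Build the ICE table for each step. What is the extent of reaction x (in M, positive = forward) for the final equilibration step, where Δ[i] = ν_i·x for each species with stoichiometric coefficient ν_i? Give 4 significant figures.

x = 0.001868 M

Q₀ = 0.4463 vs Keq = 0.04422 ⇒ Q>K, reverse
Step 1:
                   E          M
  Initial    0.02969    0.02269
  Change    0.009006  -0.009006
  Equil       0.0387    0.01368
  solve Keq expr → x = -0.003002; check Q = 0.04422
Then add 0.02145 M of E.
Step 2:
                   E          M
  Initial    0.06015    0.01368
  Change   -0.005604   0.005604
  Equil      0.05454    0.01929
  solve Keq expr → x = 0.001868; check Q = 0.04422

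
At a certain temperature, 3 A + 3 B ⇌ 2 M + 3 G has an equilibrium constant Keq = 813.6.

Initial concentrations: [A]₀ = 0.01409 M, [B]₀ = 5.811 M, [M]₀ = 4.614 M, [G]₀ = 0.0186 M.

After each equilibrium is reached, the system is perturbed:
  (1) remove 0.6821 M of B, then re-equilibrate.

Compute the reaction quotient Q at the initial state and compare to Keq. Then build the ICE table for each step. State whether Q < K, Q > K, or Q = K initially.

Q₀ = 0.2496 vs Keq = 813.6 ⇒ Q<K, forward
Step 1:
                    A           B           M           G
  init        0.01409       5.811       4.614      0.0186
  Δ           -0.0125     -0.0125    0.008331      0.0125
  eq         0.001594       5.799       4.622      0.0311
  solve Keq expr → x = 0.004165; check Q = 813.6
Then remove 0.6821 M of B.
Step 2:
                    A           B           M           G
  init       0.001594       5.116       4.622      0.0311
  Δ        2.0074e-04  2.0074e-04 -1.3383e-04 -2.0074e-04
  eq         0.001795       5.117       4.622      0.0309
  solve Keq expr → x = -6.6914e-05; check Q = 813.6

Q₀ = 0.2496; Q < K (proceeds forward)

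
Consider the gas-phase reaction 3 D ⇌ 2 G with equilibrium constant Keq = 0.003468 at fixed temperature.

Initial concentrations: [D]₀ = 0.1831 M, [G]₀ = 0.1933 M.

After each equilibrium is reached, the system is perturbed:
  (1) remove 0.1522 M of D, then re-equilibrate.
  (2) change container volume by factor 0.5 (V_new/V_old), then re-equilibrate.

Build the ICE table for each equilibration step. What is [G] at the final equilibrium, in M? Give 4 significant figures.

Q₀ = 6.087 vs Keq = 0.003468 ⇒ Q>K, reverse
Step 1:
                   D          G
  I           0.1831     0.1933
  C           0.2636    -0.1757
  E           0.4467    0.01758
  solve Keq expr → x = -0.08786; check Q = 0.003468
Then remove 0.1522 M of D.
Step 2:
                   D          G
  I           0.2945    0.01758
  C          0.01143  -0.007617
  E           0.3059   0.009964
  solve Keq expr → x = -0.003808; check Q = 0.003468
Then change container volume by factor 0.5 (V_new/V_old).
Step 3:
                   D          G
  I           0.6118    0.01993
  C         -0.01122   0.007482
  E           0.6006    0.02741
  solve Keq expr → x = 0.003741; check Q = 0.003468

[G]_eq = 0.02741 M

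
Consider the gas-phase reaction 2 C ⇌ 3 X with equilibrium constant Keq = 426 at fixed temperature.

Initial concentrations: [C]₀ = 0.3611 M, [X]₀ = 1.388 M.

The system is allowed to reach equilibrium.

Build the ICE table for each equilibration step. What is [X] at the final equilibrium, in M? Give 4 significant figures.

[X]_eq = 1.76 M

Q₀ = 20.51 vs Keq = 426 ⇒ Q<K, forward
Step 1:
                    C           X
  Initial      0.3611       1.388
  Change       -0.248       0.372
  Equil        0.1131        1.76
  solve Keq expr → x = 0.124; check Q = 426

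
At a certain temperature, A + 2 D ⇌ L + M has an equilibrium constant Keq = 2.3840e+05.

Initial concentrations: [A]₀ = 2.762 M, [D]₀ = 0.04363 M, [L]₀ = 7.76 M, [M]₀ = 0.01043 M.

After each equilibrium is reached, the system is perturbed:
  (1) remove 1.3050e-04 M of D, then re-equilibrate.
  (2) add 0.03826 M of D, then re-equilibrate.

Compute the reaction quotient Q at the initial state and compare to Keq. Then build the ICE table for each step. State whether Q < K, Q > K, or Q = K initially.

Q₀ = 15.39 vs Keq = 2.3840e+05 ⇒ Q<K, forward
Step 1:
                   A          D          L          M
  I            2.762    0.04363       7.76    0.01043
  C         -0.02151   -0.04301    0.02151    0.02151
  E             2.74 6.1675e-04      7.782    0.03194
  solve Keq expr → x = 0.02151; check Q = 2.3840e+05
Then remove 1.3050e-04 M of D.
Step 2:
                   A          D          L          M
  I             2.74 4.8625e-04      7.782    0.03194
  C       6.4931e-05 1.2986e-04 -6.4931e-05 -6.4931e-05
  E            2.741 6.1611e-04      7.781    0.03187
  solve Keq expr → x = -6.4931e-05; check Q = 2.3840e+05
Then add 0.03826 M of D.
Step 3:
                   A          D          L          M
  I            2.741    0.03888      7.781    0.03187
  C         -0.01905   -0.03809    0.01905    0.01905
  E            2.722 7.8242e-04        7.8    0.05092
  solve Keq expr → x = 0.01905; check Q = 2.3840e+05

Q₀ = 15.39; Q < K (proceeds forward)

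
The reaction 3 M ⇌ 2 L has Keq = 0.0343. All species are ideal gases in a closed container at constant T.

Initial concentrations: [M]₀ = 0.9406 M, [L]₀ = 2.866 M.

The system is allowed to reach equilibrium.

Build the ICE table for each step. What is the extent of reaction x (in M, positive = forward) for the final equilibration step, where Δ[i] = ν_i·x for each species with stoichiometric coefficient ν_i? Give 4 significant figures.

Q₀ = 9.87 vs Keq = 0.0343 ⇒ Q>K, reverse
Step 1:
                    M           L
  I            0.9406       2.866
  C             2.515      -1.676
  E             3.455        1.19
  solve Keq expr → x = -0.8382; check Q = 0.0343

x = -0.8382 M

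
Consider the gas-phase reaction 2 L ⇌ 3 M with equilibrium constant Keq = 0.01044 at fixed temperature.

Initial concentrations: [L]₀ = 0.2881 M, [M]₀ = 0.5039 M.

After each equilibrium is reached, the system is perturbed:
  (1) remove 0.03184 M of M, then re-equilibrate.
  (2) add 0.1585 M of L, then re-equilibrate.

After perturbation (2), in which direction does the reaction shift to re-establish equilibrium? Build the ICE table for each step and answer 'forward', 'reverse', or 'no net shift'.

Direction: forward

Q₀ = 1.542 vs Keq = 0.01044 ⇒ Q>K, reverse
Step 1:
                    L           M
  I            0.2881      0.5039
  C            0.2407      -0.361
  E            0.5288      0.1429
  solve Keq expr → x = -0.1203; check Q = 0.01044
Then remove 0.03184 M of M.
Step 2:
                    L           M
  I            0.5288      0.1111
  C          -0.01894     0.02841
  E            0.5098      0.1395
  solve Keq expr → x = 0.009469; check Q = 0.01044
Then add 0.1585 M of L.
Step 3:
                    L           M
  I            0.6683      0.1395
  C          -0.01655     0.02482
  E            0.6518      0.1643
  solve Keq expr → x = 0.008273; check Q = 0.01044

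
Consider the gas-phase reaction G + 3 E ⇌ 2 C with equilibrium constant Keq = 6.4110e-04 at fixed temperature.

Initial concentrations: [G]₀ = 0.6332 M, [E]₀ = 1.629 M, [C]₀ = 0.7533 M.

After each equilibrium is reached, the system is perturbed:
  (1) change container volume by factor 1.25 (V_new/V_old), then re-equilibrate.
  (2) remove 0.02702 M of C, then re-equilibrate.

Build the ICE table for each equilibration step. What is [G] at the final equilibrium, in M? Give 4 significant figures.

[G]_eq = 0.7615 M

Q₀ = 0.2073 vs Keq = 6.4110e-04 ⇒ Q>K, reverse
Step 1:
                  G         E         C
  init       0.6332     1.629    0.7533
  Δ          0.3246    0.9739   -0.6492
  eq         0.9578     2.603    0.1041
  solve Keq expr → x = -0.3246; check Q = 6.4110e-04
Then change container volume by factor 1.25 (V_new/V_old).
Step 2:
                  G         E         C
  init       0.7663     2.082   0.08325
  Δ        0.007608   0.02282  -0.01522
  eq         0.7739     2.105   0.06803
  solve Keq expr → x = -0.007608; check Q = 6.4110e-04
Then remove 0.02702 M of C.
Step 3:
                  G         E         C
  init       0.7739     2.105   0.04101
  Δ        -0.01235  -0.03705    0.0247
  eq         0.7615     2.068   0.06571
  solve Keq expr → x = 0.01235; check Q = 6.4110e-04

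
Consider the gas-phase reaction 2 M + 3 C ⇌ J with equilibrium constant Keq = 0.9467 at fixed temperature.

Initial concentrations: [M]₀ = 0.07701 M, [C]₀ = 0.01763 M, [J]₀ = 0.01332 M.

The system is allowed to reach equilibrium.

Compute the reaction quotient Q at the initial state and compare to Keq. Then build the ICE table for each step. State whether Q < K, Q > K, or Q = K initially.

Q₀ = 4.0988e+05; Q > K (proceeds reverse)

Q₀ = 4.0988e+05 vs Keq = 0.9467 ⇒ Q>K, reverse
Step 1:
                  M         C         J
  I         0.07701   0.01763   0.01332
  C         0.02664   0.03995  -0.01332
  E          0.1036   0.05758 1.9419e-06
  solve Keq expr → x = -0.01332; check Q = 0.9467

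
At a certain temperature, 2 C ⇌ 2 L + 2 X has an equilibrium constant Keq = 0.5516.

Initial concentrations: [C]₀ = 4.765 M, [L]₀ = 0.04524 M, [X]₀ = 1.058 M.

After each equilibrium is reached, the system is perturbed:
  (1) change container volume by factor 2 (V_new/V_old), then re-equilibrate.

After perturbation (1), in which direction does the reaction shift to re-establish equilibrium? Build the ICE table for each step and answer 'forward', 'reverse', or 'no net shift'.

Q₀ = 1.0090e-04 vs Keq = 0.5516 ⇒ Q<K, forward
Step 1:
                    C           L           X
  init          4.765     0.04524       1.058
  Δ            -1.161       1.161       1.161
  eq            3.604       1.206       2.219
  solve Keq expr → x = 0.5805; check Q = 0.5516
Then change container volume by factor 2 (V_new/V_old).
Step 2:
                    C           L           X
  init          1.802      0.6031        1.11
  Δ           -0.2476      0.2476      0.2476
  eq            1.554      0.8507       1.357
  solve Keq expr → x = 0.1238; check Q = 0.5516

Direction: forward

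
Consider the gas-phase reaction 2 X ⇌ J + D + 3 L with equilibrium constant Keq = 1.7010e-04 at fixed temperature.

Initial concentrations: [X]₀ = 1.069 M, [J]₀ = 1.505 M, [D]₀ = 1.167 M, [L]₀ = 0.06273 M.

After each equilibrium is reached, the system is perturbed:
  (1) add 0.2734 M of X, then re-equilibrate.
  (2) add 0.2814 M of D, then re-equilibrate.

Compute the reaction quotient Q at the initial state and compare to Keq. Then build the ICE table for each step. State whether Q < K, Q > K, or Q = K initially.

Q₀ = 3.7938e-04 vs Keq = 1.7010e-04 ⇒ Q>K, reverse
Step 1:
                  X         J         D         L
  I           1.069     1.505     1.167   0.06273
  C        0.009544 -0.004772 -0.004772  -0.01432
  E           1.079       1.5     1.162   0.04841
  solve Keq expr → x = -0.004772; check Q = 1.7010e-04
Then add 0.2734 M of X.
Step 2:
                  X         J         D         L
  I           1.352       1.5     1.162   0.04841
  C       -0.005104  0.002552  0.002552  0.007656
  E           1.347     1.503     1.165   0.05607
  solve Keq expr → x = 0.002552; check Q = 1.7010e-04
Then add 0.2814 M of D.
Step 3:
                  X         J         D         L
  I           1.347     1.503     1.446   0.05607
  C        0.002538 -0.001269 -0.001269 -0.003806
  E           1.349     1.502     1.445   0.05226
  solve Keq expr → x = -0.001269; check Q = 1.7010e-04

Q₀ = 3.7938e-04; Q > K (proceeds reverse)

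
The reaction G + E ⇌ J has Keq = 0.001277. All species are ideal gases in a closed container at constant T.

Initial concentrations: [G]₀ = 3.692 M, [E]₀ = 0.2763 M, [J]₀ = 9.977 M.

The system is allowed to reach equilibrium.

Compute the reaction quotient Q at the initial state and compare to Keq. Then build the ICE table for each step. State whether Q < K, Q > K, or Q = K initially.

Q₀ = 9.78; Q > K (proceeds reverse)

Q₀ = 9.78 vs Keq = 0.001277 ⇒ Q>K, reverse
Step 1:
                   G          E          J
  init         3.692     0.2763      9.977
  Δ            9.803      9.803     -9.803
  eq            13.5      10.08     0.1737
  solve Keq expr → x = -9.803; check Q = 0.001277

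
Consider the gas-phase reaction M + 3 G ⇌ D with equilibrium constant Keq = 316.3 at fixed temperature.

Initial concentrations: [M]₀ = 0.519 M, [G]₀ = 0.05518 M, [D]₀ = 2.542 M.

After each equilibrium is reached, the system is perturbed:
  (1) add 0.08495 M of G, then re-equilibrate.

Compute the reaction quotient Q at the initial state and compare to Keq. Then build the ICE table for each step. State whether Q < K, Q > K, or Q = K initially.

Q₀ = 2.9152e+04 vs Keq = 316.3 ⇒ Q>K, reverse
Step 1:
                    M           G           D
  Initial       0.519     0.05518       2.542
  Change      0.06102      0.1831    -0.06102
  Equil          0.58      0.2382       2.481
  solve Keq expr → x = -0.06102; check Q = 316.3
Then add 0.08495 M of G.
Step 2:
                    M           G           D
  Initial        0.58      0.3232       2.481
  Change     -0.02677     -0.0803     0.02677
  Equil        0.5533      0.2429       2.508
  solve Keq expr → x = 0.02677; check Q = 316.3

Q₀ = 2.9152e+04; Q > K (proceeds reverse)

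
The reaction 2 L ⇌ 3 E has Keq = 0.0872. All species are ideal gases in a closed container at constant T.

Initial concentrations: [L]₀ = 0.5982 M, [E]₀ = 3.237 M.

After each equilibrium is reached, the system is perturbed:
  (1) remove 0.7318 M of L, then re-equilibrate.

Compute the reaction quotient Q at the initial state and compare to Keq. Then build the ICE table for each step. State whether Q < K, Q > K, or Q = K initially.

Q₀ = 94.78; Q > K (proceeds reverse)

Q₀ = 94.78 vs Keq = 0.0872 ⇒ Q>K, reverse
Step 1:
                   L          E
  I           0.5982      3.237
  C            1.651     -2.476
  E            2.249     0.7611
  solve Keq expr → x = -0.8253; check Q = 0.0872
Then remove 0.7318 M of L.
Step 2:
                   L          E
  I            1.517     0.7611
  C           0.1001    -0.1502
  E            1.617     0.6109
  solve Keq expr → x = -0.05007; check Q = 0.0872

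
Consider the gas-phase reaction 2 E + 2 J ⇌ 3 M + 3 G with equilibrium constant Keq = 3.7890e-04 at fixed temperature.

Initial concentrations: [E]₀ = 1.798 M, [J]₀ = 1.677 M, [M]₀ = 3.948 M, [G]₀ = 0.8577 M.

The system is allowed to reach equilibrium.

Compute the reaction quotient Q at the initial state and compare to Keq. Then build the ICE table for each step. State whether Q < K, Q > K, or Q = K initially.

Q₀ = 4.271; Q > K (proceeds reverse)

Q₀ = 4.271 vs Keq = 3.7890e-04 ⇒ Q>K, reverse
Step 1:
                  E         J         M         G
  Initial     1.798     1.677     3.948    0.8577
  Change     0.5264    0.5264   -0.7896   -0.7896
  Equil       2.324     2.203     3.158   0.06807
  solve Keq expr → x = -0.2632; check Q = 3.7890e-04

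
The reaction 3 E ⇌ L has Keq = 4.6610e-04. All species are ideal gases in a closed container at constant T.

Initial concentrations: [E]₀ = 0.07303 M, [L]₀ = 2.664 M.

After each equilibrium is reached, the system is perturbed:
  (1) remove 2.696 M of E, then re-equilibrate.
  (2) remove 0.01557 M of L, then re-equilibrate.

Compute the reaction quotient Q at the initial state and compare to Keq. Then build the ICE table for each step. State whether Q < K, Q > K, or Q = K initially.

Q₀ = 6840; Q > K (proceeds reverse)

Q₀ = 6840 vs Keq = 4.6610e-04 ⇒ Q>K, reverse
Step 1:
                    E           L
  init        0.07303       2.664
  Δ             7.407      -2.469
  eq             7.48      0.1951
  solve Keq expr → x = -2.469; check Q = 4.6610e-04
Then remove 2.696 M of E.
Step 2:
                    E           L
  init          4.784      0.1951
  Δ            0.3914     -0.1305
  eq            5.175      0.0646
  solve Keq expr → x = -0.1305; check Q = 4.6610e-04
Then remove 0.01557 M of L.
Step 3:
                    E           L
  init          5.175     0.04903
  Δ          -0.04203     0.01401
  eq            5.133     0.06304
  solve Keq expr → x = 0.01401; check Q = 4.6610e-04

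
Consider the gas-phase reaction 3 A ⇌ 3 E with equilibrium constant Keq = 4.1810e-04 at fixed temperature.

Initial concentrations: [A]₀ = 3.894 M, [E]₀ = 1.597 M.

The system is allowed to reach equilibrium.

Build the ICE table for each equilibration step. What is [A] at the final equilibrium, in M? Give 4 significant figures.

[A]_eq = 5.109 M

Q₀ = 0.06898 vs Keq = 4.1810e-04 ⇒ Q>K, reverse
Step 1:
                   A          E
  I            3.894      1.597
  C            1.215     -1.215
  E            5.109      0.382
  solve Keq expr → x = -0.405; check Q = 4.1810e-04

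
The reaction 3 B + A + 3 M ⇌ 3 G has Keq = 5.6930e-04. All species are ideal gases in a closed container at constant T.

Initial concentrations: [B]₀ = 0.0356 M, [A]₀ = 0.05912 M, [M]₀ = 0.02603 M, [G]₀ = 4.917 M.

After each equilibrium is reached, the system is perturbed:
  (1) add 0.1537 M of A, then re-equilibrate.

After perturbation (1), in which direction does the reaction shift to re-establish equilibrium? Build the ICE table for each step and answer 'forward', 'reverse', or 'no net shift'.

Direction: forward

Q₀ = 2.5269e+12 vs Keq = 5.6930e-04 ⇒ Q>K, reverse
Step 1:
                   B          A          M          G
  init        0.0356    0.05912    0.02603      4.917
  Δ            3.678      1.226      3.678     -3.678
  eq           3.713      1.285      3.704      1.239
  solve Keq expr → x = -1.226; check Q = 5.6930e-04
Then add 0.1537 M of A.
Step 2:
                   B          A          M          G
  init         3.713      1.439      3.704      1.239
  Δ         -0.02657  -0.008858   -0.02657    0.02657
  eq           3.687       1.43      3.677      1.266
  solve Keq expr → x = 0.008858; check Q = 5.6930e-04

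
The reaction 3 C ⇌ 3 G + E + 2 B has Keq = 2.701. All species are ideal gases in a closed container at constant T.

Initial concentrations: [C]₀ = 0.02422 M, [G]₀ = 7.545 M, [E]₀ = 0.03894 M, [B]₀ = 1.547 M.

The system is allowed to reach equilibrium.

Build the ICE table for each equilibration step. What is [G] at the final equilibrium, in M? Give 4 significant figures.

Q₀ = 2.8173e+06 vs Keq = 2.701 ⇒ Q>K, reverse
Step 1:
                  C         G         E         B
  I         0.02422     7.545   0.03894     1.547
  C          0.1168   -0.1168  -0.03893  -0.07786
  E           0.141     7.428 8.5613e-06     1.469
  solve Keq expr → x = -0.03893; check Q = 2.701

[G]_eq = 7.428 M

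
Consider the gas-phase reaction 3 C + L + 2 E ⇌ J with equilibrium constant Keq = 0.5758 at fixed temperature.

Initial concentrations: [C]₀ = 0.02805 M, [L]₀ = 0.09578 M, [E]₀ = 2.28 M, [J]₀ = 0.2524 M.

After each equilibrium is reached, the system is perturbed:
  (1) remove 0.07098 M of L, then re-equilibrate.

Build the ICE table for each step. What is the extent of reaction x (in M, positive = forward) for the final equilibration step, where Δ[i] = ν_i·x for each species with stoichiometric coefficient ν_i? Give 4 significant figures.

x = -0.009565 M

Q₀ = 2.2969e+04 vs Keq = 0.5758 ⇒ Q>K, reverse
Step 1:
                  C         L         E         J
  Initial   0.02805   0.09578      2.28    0.2524
  Change     0.4496    0.1499    0.2997   -0.1499
  Equil      0.4776    0.2456      2.58    0.1025
  solve Keq expr → x = -0.1499; check Q = 0.5758
Then remove 0.07098 M of L.
Step 2:
                  C         L         E         J
  Initial    0.4776    0.1747      2.58    0.1025
  Change    0.02869  0.009565   0.01913 -0.009565
  Equil      0.5063    0.1842     2.599   0.09298
  solve Keq expr → x = -0.009565; check Q = 0.5758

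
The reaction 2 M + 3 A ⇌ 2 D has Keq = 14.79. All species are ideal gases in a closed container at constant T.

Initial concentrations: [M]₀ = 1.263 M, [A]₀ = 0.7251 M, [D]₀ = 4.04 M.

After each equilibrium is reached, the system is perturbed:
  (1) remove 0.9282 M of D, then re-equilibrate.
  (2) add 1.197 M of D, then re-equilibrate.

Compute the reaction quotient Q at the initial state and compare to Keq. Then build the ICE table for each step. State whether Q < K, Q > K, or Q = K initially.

Q₀ = 26.84 vs Keq = 14.79 ⇒ Q>K, reverse
Step 1:
                   M          A          D
  I            1.263     0.7251       4.04
  C          0.07641     0.1146   -0.07641
  E            1.339     0.8397      3.964
  solve Keq expr → x = -0.0382; check Q = 14.79
Then remove 0.9282 M of D.
Step 2:
                   M          A          D
  I            1.339     0.8397      3.035
  C         -0.06759    -0.1014    0.06759
  E            1.272     0.7383      3.103
  solve Keq expr → x = 0.03379; check Q = 14.79
Then add 1.197 M of D.
Step 3:
                   M          A          D
  I            1.272     0.7383        4.3
  C          0.08574     0.1286   -0.08574
  E            1.358     0.8669      4.214
  solve Keq expr → x = -0.04287; check Q = 14.79

Q₀ = 26.84; Q > K (proceeds reverse)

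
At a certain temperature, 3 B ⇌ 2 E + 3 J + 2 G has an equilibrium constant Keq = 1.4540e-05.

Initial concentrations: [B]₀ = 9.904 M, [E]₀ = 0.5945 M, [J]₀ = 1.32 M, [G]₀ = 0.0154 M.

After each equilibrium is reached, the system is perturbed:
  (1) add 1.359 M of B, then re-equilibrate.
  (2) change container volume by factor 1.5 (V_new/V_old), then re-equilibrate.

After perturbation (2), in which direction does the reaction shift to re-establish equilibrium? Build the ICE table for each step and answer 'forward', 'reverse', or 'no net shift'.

Q₀ = 1.9844e-07 vs Keq = 1.4540e-05 ⇒ Q<K, forward
Step 1:
                  B         E         J         G
  Initial     9.904    0.5945      1.32    0.0154
  Change    -0.1253   0.08356    0.1253   0.08356
  Equil       9.779    0.6781     1.445   0.09896
  solve Keq expr → x = 0.04178; check Q = 1.4540e-05
Then add 1.359 M of B.
Step 2:
                  B         E         J         G
  Initial     11.14    0.6781     1.445   0.09896
  Change   -0.02325    0.0155   0.02325    0.0155
  Equil       11.11    0.6936     1.469    0.1145
  solve Keq expr → x = 0.007751; check Q = 1.4540e-05
Then change container volume by factor 1.5 (V_new/V_old).
Step 3:
                  B         E         J         G
  Initial      7.41    0.4624    0.9791   0.07631
  Change   -0.08472   0.05648   0.08472   0.05648
  Equil       7.325    0.5189     1.064    0.1328
  solve Keq expr → x = 0.02824; check Q = 1.4540e-05

Direction: forward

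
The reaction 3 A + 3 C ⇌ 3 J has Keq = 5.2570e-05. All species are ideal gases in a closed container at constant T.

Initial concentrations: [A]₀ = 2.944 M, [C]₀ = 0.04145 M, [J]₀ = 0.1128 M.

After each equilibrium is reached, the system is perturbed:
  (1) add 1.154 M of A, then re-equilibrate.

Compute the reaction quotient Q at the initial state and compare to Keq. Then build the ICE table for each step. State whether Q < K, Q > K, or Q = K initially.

Q₀ = 0.7898; Q > K (proceeds reverse)

Q₀ = 0.7898 vs Keq = 5.2570e-05 ⇒ Q>K, reverse
Step 1:
                   A          C          J
  I            2.944    0.04145     0.1128
  C          0.09702    0.09702   -0.09702
  E            3.041     0.1385    0.01578
  solve Keq expr → x = -0.03234; check Q = 5.2570e-05
Then add 1.154 M of A.
Step 2:
                   A          C          J
  I            4.195     0.1385    0.01578
  C        -0.005151  -0.005151   0.005151
  E             4.19     0.1333    0.02093
  solve Keq expr → x = 0.001717; check Q = 5.2570e-05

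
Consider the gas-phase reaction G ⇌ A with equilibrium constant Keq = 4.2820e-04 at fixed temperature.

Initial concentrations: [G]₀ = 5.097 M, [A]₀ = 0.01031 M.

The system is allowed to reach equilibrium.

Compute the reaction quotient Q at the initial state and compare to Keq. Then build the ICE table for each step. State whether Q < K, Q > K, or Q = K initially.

Q₀ = 0.002023; Q > K (proceeds reverse)

Q₀ = 0.002023 vs Keq = 4.2820e-04 ⇒ Q>K, reverse
Step 1:
                  G         A
  I           5.097   0.01031
  C        0.008124 -0.008124
  E           5.105  0.002186
  solve Keq expr → x = -0.008124; check Q = 4.2820e-04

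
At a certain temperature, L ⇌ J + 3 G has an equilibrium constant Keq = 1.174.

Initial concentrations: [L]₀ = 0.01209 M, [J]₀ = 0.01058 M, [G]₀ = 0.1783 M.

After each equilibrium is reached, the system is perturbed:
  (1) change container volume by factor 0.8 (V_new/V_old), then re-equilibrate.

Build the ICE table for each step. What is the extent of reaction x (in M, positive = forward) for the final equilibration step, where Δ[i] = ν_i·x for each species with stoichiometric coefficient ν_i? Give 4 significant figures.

x = -2.1678e-04 M

Q₀ = 0.00496 vs Keq = 1.174 ⇒ Q<K, forward
Step 1:
                   L          J          G
  I          0.01209    0.01058     0.1783
  C          -0.0119     0.0119    0.03571
  E       1.8770e-04    0.02248      0.214
  solve Keq expr → x = 0.0119; check Q = 1.174
Then change container volume by factor 0.8 (V_new/V_old).
Step 2:
                   L          J          G
  I       2.3462e-04     0.0281     0.2675
  C       2.1678e-04 -2.1678e-04 -6.5034e-04
  E       4.5140e-04    0.02789     0.2669
  solve Keq expr → x = -2.1678e-04; check Q = 1.174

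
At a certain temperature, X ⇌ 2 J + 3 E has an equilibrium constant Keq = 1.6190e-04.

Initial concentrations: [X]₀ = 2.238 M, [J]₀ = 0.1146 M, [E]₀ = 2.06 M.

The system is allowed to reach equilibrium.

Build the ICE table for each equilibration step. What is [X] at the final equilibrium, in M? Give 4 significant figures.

[X]_eq = 2.292 M

Q₀ = 0.0513 vs Keq = 1.6190e-04 ⇒ Q>K, reverse
Step 1:
                  X         J         E
  Initial     2.238    0.1146      2.06
  Change    0.05362   -0.1072   -0.1609
  Equil       2.292   0.00736     1.899
  solve Keq expr → x = -0.05362; check Q = 1.6190e-04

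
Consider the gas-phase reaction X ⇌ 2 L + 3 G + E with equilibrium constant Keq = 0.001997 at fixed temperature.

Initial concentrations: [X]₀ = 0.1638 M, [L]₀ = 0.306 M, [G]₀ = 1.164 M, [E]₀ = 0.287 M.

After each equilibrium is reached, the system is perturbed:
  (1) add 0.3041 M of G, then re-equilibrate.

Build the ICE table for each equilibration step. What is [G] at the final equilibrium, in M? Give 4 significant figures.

Q₀ = 0.2587 vs Keq = 0.001997 ⇒ Q>K, reverse
Step 1:
                    X           L           G           E
  I            0.1638       0.306       1.164       0.287
  C            0.1147     -0.2295     -0.3442     -0.1147
  E            0.2785     0.07655      0.8198      0.1723
  solve Keq expr → x = -0.1147; check Q = 0.001997
Then add 0.3041 M of G.
Step 2:
                    X           L           G           E
  I            0.2785     0.07655       1.124      0.1723
  C           0.01181    -0.02362    -0.03543    -0.01181
  E            0.2903     0.05293       1.088      0.1605
  solve Keq expr → x = -0.01181; check Q = 0.001997

[G]_eq = 1.088 M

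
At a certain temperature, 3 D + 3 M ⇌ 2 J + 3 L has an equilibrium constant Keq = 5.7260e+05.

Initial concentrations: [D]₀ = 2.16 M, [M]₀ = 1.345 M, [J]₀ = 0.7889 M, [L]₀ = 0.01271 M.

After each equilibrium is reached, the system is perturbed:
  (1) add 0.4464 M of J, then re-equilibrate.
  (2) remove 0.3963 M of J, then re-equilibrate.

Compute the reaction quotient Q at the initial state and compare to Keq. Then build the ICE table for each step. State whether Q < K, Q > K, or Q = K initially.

Q₀ = 5.2114e-08 vs Keq = 5.7260e+05 ⇒ Q<K, forward
Step 1:
                  D         M         J         L
  Initial      2.16     1.345    0.7889   0.01271
  Change     -1.318    -1.318    0.8788     1.318
  Equil      0.8418   0.02678     1.668     1.331
  solve Keq expr → x = 0.4394; check Q = 5.7260e+05
Then add 0.4464 M of J.
Step 2:
                  D         M         J         L
  Initial    0.8418   0.02678     2.114     1.331
  Change   0.004299  0.004299 -0.002866 -0.004299
  Equil      0.8461   0.03108     2.111     1.327
  solve Keq expr → x = -0.001433; check Q = 5.7260e+05
Then remove 0.3963 M of J.
Step 3:
                  D         M         J         L
  Initial    0.8461   0.03108     1.715     1.327
  Change  -0.003795 -0.003795   0.00253  0.003795
  Equil      0.8423   0.02728     1.717      1.33
  solve Keq expr → x = 0.001265; check Q = 5.7260e+05

Q₀ = 5.2114e-08; Q < K (proceeds forward)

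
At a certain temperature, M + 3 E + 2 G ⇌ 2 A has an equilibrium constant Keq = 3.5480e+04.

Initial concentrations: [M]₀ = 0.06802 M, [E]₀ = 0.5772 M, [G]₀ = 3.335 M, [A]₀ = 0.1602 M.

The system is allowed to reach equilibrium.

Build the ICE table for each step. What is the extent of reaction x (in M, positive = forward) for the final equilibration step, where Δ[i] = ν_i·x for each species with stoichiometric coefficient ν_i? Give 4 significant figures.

x = 0.06802 M

Q₀ = 0.1764 vs Keq = 3.5480e+04 ⇒ Q<K, forward
Step 1:
                   M          E          G          A
  I          0.06802     0.5772      3.335     0.1602
  C         -0.06802     -0.204     -0.136      0.136
  E       4.6515e-06     0.3732      3.199     0.2962
  solve Keq expr → x = 0.06802; check Q = 3.5480e+04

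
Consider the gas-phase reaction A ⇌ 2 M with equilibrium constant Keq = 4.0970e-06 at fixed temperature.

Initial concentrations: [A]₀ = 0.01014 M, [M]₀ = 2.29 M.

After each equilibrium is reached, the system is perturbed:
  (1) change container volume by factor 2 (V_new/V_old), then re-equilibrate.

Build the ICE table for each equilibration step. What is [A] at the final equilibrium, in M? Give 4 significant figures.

Q₀ = 517.2 vs Keq = 4.0970e-06 ⇒ Q>K, reverse
Step 1:
                  A         M
  Initial   0.01014      2.29
  Change      1.144    -2.288
  Equil       1.154  0.002174
  solve Keq expr → x = -1.144; check Q = 4.0970e-06
Then change container volume by factor 2 (V_new/V_old).
Step 2:
                  A         M
  Initial     0.577  0.001087
  Change  -2.2502e-04 4.5004e-04
  Equil      0.5768  0.001537
  solve Keq expr → x = 2.2502e-04; check Q = 4.0970e-06

[A]_eq = 0.5768 M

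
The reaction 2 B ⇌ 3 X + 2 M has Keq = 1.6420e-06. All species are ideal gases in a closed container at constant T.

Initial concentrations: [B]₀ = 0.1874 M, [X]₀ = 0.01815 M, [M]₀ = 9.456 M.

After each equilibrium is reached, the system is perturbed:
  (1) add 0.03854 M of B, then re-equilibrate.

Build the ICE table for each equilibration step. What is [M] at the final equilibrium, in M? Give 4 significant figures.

Q₀ = 0.01522 vs Keq = 1.6420e-06 ⇒ Q>K, reverse
Step 1:
                  B         X         M
  init       0.1874   0.01815     9.456
  Δ          0.0115  -0.01725   -0.0115
  eq         0.1989 8.9969e-04     9.444
  solve Keq expr → x = -0.00575; check Q = 1.6420e-06
Then add 0.03854 M of B.
Step 2:
                  B         X         M
  init       0.2374 8.9969e-04     9.444
  Δ       -7.5026e-05 1.1254e-04 7.5026e-05
  eq         0.2374  0.001012     9.445
  solve Keq expr → x = 3.7513e-05; check Q = 1.6420e-06

[M]_eq = 9.445 M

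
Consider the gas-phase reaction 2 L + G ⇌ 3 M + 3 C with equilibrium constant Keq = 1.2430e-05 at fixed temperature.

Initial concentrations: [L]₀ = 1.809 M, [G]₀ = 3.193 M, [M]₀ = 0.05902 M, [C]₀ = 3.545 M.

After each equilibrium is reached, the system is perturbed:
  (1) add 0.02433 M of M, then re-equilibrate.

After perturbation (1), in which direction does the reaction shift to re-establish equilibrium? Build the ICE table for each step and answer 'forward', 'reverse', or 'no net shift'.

Q₀ = 8.7654e-04 vs Keq = 1.2430e-05 ⇒ Q>K, reverse
Step 1:
                  L         G         M         C
  init        1.809     3.193   0.05902     3.545
  Δ         0.02958   0.01479  -0.04437  -0.04437
  eq          1.839     3.208   0.01465     3.501
  solve Keq expr → x = -0.01479; check Q = 1.2430e-05
Then add 0.02433 M of M.
Step 2:
                  L         G         M         C
  init        1.839     3.208   0.03898     3.501
  Δ         0.01609  0.008043  -0.02413  -0.02413
  eq          1.855     3.216   0.01485     3.476
  solve Keq expr → x = -0.008043; check Q = 1.2430e-05

Direction: reverse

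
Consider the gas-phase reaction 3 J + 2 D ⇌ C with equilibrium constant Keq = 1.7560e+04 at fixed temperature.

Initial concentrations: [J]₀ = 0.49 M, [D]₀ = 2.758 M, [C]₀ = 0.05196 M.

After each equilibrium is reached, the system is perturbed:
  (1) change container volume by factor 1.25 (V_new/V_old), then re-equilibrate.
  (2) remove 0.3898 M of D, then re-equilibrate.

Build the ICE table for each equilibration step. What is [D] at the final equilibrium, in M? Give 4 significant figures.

Q₀ = 0.05806 vs Keq = 1.7560e+04 ⇒ Q<K, forward
Step 1:
                   J          D          C
  I             0.49      2.758    0.05196
  C          -0.4774    -0.3182     0.1591
  E          0.01264       2.44     0.2111
  solve Keq expr → x = 0.1591; check Q = 1.7560e+04
Then change container volume by factor 1.25 (V_new/V_old).
Step 2:
                   J          D          C
  I          0.01011      1.952     0.1689
  C         0.003462   0.002308  -0.001154
  E          0.01357      1.954     0.1677
  solve Keq expr → x = -0.001154; check Q = 1.7560e+04
Then remove 0.3898 M of D.
Step 3:
                   J          D          C
  I          0.01357      1.564     0.1677
  C         0.002138   0.001426 -7.1283e-04
  E          0.01571      1.566      0.167
  solve Keq expr → x = -7.1283e-04; check Q = 1.7560e+04

[D]_eq = 1.566 M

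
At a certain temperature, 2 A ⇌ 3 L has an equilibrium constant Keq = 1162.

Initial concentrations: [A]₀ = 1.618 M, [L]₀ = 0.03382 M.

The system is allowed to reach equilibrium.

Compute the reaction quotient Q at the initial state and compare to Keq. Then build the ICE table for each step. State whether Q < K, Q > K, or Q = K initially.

Q₀ = 1.4776e-05 vs Keq = 1162 ⇒ Q<K, forward
Step 1:
                  A         L
  Initial     1.618   0.03382
  Change     -1.515     2.273
  Equil      0.1028     2.307
  solve Keq expr → x = 0.7576; check Q = 1162

Q₀ = 1.4776e-05; Q < K (proceeds forward)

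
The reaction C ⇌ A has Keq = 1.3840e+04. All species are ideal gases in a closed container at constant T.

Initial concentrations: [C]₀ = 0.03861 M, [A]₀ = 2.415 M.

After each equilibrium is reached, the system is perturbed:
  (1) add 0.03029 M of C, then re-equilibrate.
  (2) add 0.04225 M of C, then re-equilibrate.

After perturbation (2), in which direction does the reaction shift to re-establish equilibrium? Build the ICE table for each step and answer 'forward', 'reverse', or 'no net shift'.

Q₀ = 62.55 vs Keq = 1.3840e+04 ⇒ Q<K, forward
Step 1:
                  C         A
  Initial   0.03861     2.415
  Change   -0.03843   0.03843
  Equil   1.7727e-04     2.453
  solve Keq expr → x = 0.03843; check Q = 1.3840e+04
Then add 0.03029 M of C.
Step 2:
                  C         A
  Initial   0.03047     2.453
  Change   -0.03029   0.03029
  Equil   1.7946e-04     2.484
  solve Keq expr → x = 0.03029; check Q = 1.3840e+04
Then add 0.04225 M of C.
Step 3:
                  C         A
  Initial   0.04243     2.484
  Change   -0.04225   0.04225
  Equil   1.8251e-04     2.526
  solve Keq expr → x = 0.04225; check Q = 1.3840e+04

Direction: forward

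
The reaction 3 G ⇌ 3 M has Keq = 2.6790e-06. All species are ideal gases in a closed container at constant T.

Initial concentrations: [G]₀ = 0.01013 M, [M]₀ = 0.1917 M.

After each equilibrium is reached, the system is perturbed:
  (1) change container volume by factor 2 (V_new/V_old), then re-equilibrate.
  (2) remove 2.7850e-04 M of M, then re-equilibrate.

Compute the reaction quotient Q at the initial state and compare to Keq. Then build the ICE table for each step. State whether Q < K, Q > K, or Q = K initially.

Q₀ = 6777; Q > K (proceeds reverse)

Q₀ = 6777 vs Keq = 2.6790e-06 ⇒ Q>K, reverse
Step 1:
                    G           M
  init        0.01013      0.1917
  Δ            0.1889     -0.1889
  eq           0.1991    0.002765
  solve Keq expr → x = -0.06298; check Q = 2.6790e-06
Then change container volume by factor 2 (V_new/V_old).
Step 2:
                    G           M
  init        0.09953    0.001382
  Δ                 0           0
  eq          0.09953    0.001382
  solve Keq expr → x = 0; check Q = 2.6790e-06
Then remove 2.7850e-04 M of M.
Step 3:
                    G           M
  init        0.09953    0.001104
  Δ       -2.7469e-04  2.7469e-04
  eq          0.09926    0.001379
  solve Keq expr → x = 9.1562e-05; check Q = 2.6790e-06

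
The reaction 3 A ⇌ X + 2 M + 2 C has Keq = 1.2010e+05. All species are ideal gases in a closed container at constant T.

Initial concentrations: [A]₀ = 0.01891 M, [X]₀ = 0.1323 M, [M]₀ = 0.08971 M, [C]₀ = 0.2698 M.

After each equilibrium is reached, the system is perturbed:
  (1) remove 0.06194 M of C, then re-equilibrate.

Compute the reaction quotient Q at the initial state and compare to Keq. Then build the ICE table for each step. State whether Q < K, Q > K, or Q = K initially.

Q₀ = 11.46 vs Keq = 1.2010e+05 ⇒ Q<K, forward
Step 1:
                  A         X         M         C
  init      0.01891    0.1323   0.08971    0.2698
  Δ        -0.01793  0.005976   0.01195   0.01195
  eq      9.8119e-04    0.1383    0.1017    0.2818
  solve Keq expr → x = 0.005976; check Q = 1.2010e+05
Then remove 0.06194 M of C.
Step 2:
                  A         X         M         C
  init    9.8119e-04    0.1383    0.1017    0.2198
  Δ       -1.4877e-04 4.9591e-05 9.9182e-05 9.9182e-05
  eq      8.3242e-04    0.1383    0.1018    0.2199
  solve Keq expr → x = 4.9591e-05; check Q = 1.2010e+05

Q₀ = 11.46; Q < K (proceeds forward)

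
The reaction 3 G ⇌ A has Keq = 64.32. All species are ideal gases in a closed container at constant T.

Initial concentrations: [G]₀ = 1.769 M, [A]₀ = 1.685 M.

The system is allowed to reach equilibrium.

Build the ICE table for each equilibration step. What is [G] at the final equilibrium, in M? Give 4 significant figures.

Q₀ = 0.3044 vs Keq = 64.32 ⇒ Q<K, forward
Step 1:
                   G          A
  init         1.769      1.685
  Δ           -1.446      0.482
  eq           0.323      2.167
  solve Keq expr → x = 0.482; check Q = 64.32

[G]_eq = 0.323 M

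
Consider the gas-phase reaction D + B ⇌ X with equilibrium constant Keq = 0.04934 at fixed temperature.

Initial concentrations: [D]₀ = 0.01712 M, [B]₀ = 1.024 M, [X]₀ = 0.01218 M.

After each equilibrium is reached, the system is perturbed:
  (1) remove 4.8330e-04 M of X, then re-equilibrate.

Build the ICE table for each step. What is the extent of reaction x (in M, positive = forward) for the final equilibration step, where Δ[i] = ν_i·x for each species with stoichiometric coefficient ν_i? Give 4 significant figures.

x = 4.5923e-04 M

Q₀ = 0.6948 vs Keq = 0.04934 ⇒ Q>K, reverse
Step 1:
                   D          B          X
  I          0.01712      1.024    0.01218
  C          0.01076    0.01076   -0.01076
  E          0.02788      1.035   0.001423
  solve Keq expr → x = -0.01076; check Q = 0.04934
Then remove 4.8330e-04 M of X.
Step 2:
                   D          B          X
  I          0.02788      1.035 9.3994e-04
  C       -4.5923e-04 -4.5923e-04 4.5923e-04
  E          0.02742      1.034   0.001399
  solve Keq expr → x = 4.5923e-04; check Q = 0.04934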